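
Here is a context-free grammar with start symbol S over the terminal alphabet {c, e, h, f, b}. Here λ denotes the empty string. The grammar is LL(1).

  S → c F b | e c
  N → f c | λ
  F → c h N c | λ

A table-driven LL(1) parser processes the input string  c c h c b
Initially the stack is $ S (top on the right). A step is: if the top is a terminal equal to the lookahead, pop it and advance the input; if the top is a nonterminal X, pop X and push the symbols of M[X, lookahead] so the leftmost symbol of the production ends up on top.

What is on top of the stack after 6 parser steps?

c

     Stack        Input        Action
  1  $ S          c c h c b $  expand S → c F b
  2  $ b F c      c c h c b $  match c
  3  $ b F        c h c b $    expand F → c h N c
  4  $ b c N h c  c h c b $    match c
  5  $ b c N h    h c b $      match h
  6  $ b c N      c b $        expand N → λ
Stack after step 6: $ b c (top = c).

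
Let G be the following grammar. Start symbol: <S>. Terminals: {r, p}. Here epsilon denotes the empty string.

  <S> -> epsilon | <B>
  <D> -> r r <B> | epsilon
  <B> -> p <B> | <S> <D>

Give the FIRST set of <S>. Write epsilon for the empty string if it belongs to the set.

FIRST(<D>) = {epsilon, r}
FIRST(<S>) = {epsilon, p, r}  (via <B>)
FIRST(<B>) = {epsilon, p, r}  (via <S> <D>)

{epsilon, p, r}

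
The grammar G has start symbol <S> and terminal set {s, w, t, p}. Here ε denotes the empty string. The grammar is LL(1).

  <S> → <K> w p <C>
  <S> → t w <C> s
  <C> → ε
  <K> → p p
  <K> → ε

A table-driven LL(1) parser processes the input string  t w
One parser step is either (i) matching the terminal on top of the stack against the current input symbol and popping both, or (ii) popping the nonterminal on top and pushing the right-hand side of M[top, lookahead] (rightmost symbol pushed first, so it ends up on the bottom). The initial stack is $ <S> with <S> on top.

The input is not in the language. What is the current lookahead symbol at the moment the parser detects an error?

$

step 1: stack=$ <S>  input=t w $  — expand <S> → t w <C> s
step 2: stack=$ s <C> w t  input=t w $  — match t
step 3: stack=$ s <C> w  input=w $  — match w
step 4: stack=$ s <C>  input=$  — expand <C> → ε
step 5: stack=$ s  input=$  — error: top is terminal s but lookahead is $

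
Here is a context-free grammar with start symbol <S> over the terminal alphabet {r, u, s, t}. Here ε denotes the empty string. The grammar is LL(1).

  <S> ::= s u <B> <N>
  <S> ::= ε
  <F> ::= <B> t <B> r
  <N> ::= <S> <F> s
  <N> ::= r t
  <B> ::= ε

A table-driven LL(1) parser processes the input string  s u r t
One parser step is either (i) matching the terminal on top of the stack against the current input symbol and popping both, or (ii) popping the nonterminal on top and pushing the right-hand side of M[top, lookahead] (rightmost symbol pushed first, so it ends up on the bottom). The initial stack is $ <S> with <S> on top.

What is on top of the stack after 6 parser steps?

t

step 1: stack=$ <S>  input=s u r t $  — expand <S> ::= s u <B> <N>
step 2: stack=$ <N> <B> u s  input=s u r t $  — match s
step 3: stack=$ <N> <B> u  input=u r t $  — match u
step 4: stack=$ <N> <B>  input=r t $  — expand <B> ::= ε
step 5: stack=$ <N>  input=r t $  — expand <N> ::= r t
step 6: stack=$ t r  input=r t $  — match r
Stack after step 6: $ t (top = t).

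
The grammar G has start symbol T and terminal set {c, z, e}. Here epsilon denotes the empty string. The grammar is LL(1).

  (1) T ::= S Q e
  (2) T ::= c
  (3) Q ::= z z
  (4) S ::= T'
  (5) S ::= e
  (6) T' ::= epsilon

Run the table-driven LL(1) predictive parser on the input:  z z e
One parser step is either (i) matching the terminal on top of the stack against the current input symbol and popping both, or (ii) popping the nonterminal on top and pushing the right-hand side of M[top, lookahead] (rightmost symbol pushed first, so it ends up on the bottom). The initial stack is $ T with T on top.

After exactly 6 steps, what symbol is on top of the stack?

     Stack     Input    Action
  1  $ T       z z e $  expand T ::= S Q e
  2  $ e Q S   z z e $  expand S ::= T'
  3  $ e Q T'  z z e $  expand T' ::= epsilon
  4  $ e Q     z z e $  expand Q ::= z z
  5  $ e z z   z z e $  match z
  6  $ e z     z e $    match z
Stack after step 6: $ e (top = e).

e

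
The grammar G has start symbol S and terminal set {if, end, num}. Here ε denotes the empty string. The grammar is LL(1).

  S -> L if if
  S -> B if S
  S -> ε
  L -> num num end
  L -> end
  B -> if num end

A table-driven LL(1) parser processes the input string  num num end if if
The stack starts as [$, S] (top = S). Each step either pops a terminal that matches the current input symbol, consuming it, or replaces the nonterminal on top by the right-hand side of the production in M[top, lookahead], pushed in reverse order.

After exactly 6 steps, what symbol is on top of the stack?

if

     Stack                Input                Action
  1  $ S                  num num end if if $  expand S -> L if if
  2  $ if if L            num num end if if $  expand L -> num num end
  3  $ if if end num num  num num end if if $  match num
  4  $ if if end num      num end if if $      match num
  5  $ if if end          end if if $          match end
  6  $ if if              if if $              match if
Stack after step 6: $ if (top = if).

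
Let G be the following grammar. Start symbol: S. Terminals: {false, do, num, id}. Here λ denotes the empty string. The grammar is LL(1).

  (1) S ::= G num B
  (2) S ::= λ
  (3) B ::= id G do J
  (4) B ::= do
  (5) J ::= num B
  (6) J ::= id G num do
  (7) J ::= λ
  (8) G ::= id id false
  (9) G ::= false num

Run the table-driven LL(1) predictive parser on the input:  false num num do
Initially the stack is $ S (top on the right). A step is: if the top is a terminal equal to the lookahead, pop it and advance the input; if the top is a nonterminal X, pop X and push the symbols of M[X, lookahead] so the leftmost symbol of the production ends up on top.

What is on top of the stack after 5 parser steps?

     Stack              Input               Action
  1  $ S                false num num do $  expand S ::= G num B
  2  $ B num G          false num num do $  expand G ::= false num
  3  $ B num num false  false num num do $  match false
  4  $ B num num        num num do $        match num
  5  $ B num            num do $            match num
Stack after step 5: $ B (top = B).

B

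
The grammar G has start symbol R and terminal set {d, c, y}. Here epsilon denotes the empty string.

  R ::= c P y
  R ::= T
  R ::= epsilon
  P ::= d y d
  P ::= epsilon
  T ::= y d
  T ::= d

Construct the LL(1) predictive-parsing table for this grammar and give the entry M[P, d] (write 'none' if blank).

FIRST(P): from P::=d y d we get {d}; from P::=epsilon we get {epsilon}. So FIRST(P) = {epsilon, d}.
FIRST(T): from T::=y d we get {y}; from T::=d we get {d}. So FIRST(T) = {d, y}.
FIRST(R): from R::=c P y we get {c}; from R::=T we get {d, y}; from R::=epsilon we get {epsilon}. So FIRST(R) = {epsilon, c, d, y}.
FOLLOW(R) includes $ since R is the start symbol.
FOLLOW(P): in R::=c P y, P is followed by y with FIRST {y}. Thus FOLLOW(P) = {y}.
For P ::= d y d: FIRST(d y d) = {d}, so it goes in M[P, t] for t ∈ {d}.
For P ::= epsilon: FIRST(epsilon) = {epsilon}, so it goes in M[P, t] for t ∈ {}; since epsilon ∈ FIRST, also for every t ∈ FOLLOW(P) = {y}.

P ::= d y d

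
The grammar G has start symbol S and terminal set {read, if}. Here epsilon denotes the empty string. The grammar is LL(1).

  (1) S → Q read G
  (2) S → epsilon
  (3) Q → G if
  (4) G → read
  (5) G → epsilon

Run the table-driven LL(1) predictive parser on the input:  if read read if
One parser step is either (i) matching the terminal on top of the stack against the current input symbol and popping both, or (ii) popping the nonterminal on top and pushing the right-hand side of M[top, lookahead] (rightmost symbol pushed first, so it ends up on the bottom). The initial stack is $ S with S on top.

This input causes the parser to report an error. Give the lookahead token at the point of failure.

if

     Stack          Input              Action
  1  $ S            if read read if $  expand S → Q read G
  2  $ G read Q     if read read if $  expand Q → G if
  3  $ G read if G  if read read if $  expand G → epsilon
  4  $ G read if    if read read if $  match if
  5  $ G read       read read if $     match read
  6  $ G            read if $          expand G → read
  7  $ read         read if $          match read
  8  $              if $               error: stack empty but input remains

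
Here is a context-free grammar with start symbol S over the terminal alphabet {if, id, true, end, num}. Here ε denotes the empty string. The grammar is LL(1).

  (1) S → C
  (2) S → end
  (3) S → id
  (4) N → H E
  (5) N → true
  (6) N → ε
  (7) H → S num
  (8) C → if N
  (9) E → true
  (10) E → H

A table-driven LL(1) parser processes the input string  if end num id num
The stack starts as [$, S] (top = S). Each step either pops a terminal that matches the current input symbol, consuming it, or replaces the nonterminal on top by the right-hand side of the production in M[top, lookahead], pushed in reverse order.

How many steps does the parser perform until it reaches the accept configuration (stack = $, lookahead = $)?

      Stack        Input                Action
   1  $ S          if end num id num $  expand S → C
   2  $ C          if end num id num $  expand C → if N
   3  $ N if       if end num id num $  match if
   4  $ N          end num id num $     expand N → H E
   5  $ E H        end num id num $     expand H → S num
   6  $ E num S    end num id num $     expand S → end
   7  $ E num end  end num id num $     match end
   8  $ E num      num id num $         match num
   9  $ E          id num $             expand E → H
  10  $ H          id num $             expand H → S num
  11  $ num S      id num $             expand S → id
  12  $ num id     id num $             match id
  13  $ num        num $                match num
Accept reached after 13 steps.

13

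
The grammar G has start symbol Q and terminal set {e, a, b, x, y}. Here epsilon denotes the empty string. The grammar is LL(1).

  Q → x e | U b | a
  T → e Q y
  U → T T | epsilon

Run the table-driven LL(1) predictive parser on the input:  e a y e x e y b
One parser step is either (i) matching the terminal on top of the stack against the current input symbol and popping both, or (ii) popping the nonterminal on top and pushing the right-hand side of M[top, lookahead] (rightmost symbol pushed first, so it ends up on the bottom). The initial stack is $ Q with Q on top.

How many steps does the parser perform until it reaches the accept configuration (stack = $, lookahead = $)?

      Stack        Input              Action
   1  $ Q          e a y e x e y b $  expand Q → U b
   2  $ b U        e a y e x e y b $  expand U → T T
   3  $ b T T      e a y e x e y b $  expand T → e Q y
   4  $ b T y Q e  e a y e x e y b $  match e
   5  $ b T y Q    a y e x e y b $    expand Q → a
   6  $ b T y a    a y e x e y b $    match a
   7  $ b T y      y e x e y b $      match y
   8  $ b T        e x e y b $        expand T → e Q y
   9  $ b y Q e    e x e y b $        match e
  10  $ b y Q      x e y b $          expand Q → x e
  11  $ b y e x    x e y b $          match x
  12  $ b y e      e y b $            match e
  13  $ b y        y b $              match y
  14  $ b          b $                match b
Accept reached after 14 steps.

14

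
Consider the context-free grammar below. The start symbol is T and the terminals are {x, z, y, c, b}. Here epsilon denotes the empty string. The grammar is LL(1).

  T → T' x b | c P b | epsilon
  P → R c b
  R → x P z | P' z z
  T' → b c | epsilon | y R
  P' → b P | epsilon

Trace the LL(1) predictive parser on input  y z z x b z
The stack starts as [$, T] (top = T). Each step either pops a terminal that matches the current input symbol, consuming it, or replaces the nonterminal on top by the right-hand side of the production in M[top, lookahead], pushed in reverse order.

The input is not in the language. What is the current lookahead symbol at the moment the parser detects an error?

step 1: stack=$ T  input=y z z x b z $  — expand T → T' x b
step 2: stack=$ b x T'  input=y z z x b z $  — expand T' → y R
step 3: stack=$ b x R y  input=y z z x b z $  — match y
step 4: stack=$ b x R  input=z z x b z $  — expand R → P' z z
step 5: stack=$ b x z z P'  input=z z x b z $  — expand P' → epsilon
step 6: stack=$ b x z z  input=z z x b z $  — match z
step 7: stack=$ b x z  input=z x b z $  — match z
step 8: stack=$ b x  input=x b z $  — match x
step 9: stack=$ b  input=b z $  — match b
step 10: stack=$  input=z $  — error: stack empty but input remains

z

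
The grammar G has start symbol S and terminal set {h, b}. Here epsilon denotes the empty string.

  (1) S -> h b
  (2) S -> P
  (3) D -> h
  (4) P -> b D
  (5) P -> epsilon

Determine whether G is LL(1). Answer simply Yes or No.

FIRST(S) = {epsilon, b, h}
FIRST(D) = {h}
FIRST(P) = {epsilon, b}
FOLLOW(S) = {$}
FOLLOW(D) = {$}
FOLLOW(P) = {$}
Each cell of M receives at most one production.

Yes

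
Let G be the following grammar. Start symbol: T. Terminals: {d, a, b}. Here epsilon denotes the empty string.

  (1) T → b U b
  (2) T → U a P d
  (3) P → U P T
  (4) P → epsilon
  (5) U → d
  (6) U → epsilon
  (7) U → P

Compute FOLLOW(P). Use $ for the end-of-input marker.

FIRST(T) = {a, b, d}  (via U a P d)
FIRST(P) = {epsilon, a, b, d}  (via U P T)
FIRST(U) = {epsilon, a, b, d}  (via P)
FOLLOW(T) includes $ since T is the start symbol.
FOLLOW(U): in T→b U b, U is followed by b with FIRST {b}; in T→U a P d, U is followed by a P d with FIRST {a}; in P→U P T, U is followed by P T with FIRST {a, b, d}. Thus FOLLOW(U) = {a, b, d}.
FOLLOW(P): in T→U a P d, P is followed by d with FIRST {d}; in P→U P T, P is followed by T with FIRST {a, b, d}; in U→P, the suffix after P is empty, so FOLLOW(P) ⊇ FOLLOW(U) = {a, b, d}. Thus FOLLOW(P) = {a, b, d}.
FOLLOW(T): in P→U P T, the suffix after T is empty, so FOLLOW(T) ⊇ FOLLOW(P) = {a, b, d}. Thus FOLLOW(T) = {$, a, b, d}.

{a, b, d}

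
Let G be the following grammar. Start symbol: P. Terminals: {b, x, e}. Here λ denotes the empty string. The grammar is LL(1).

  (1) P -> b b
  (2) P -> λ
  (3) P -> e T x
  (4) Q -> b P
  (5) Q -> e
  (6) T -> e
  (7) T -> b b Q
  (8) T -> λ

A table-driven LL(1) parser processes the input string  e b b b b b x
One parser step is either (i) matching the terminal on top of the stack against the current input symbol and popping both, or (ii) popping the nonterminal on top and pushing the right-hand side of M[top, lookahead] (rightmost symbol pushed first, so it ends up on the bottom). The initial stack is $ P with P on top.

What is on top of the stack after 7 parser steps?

step 1: stack=$ P  input=e b b b b b x $  — expand P -> e T x
step 2: stack=$ x T e  input=e b b b b b x $  — match e
step 3: stack=$ x T  input=b b b b b x $  — expand T -> b b Q
step 4: stack=$ x Q b b  input=b b b b b x $  — match b
step 5: stack=$ x Q b  input=b b b b x $  — match b
step 6: stack=$ x Q  input=b b b x $  — expand Q -> b P
step 7: stack=$ x P b  input=b b b x $  — match b
Stack after step 7: $ x P (top = P).

P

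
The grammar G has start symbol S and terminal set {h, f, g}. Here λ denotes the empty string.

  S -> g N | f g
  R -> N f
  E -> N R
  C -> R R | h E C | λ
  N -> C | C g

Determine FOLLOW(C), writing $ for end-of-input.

{$, f, g, h}

FIRST(S) = {f, g}
FIRST(R) = {f, g, h}  (via N f)
FIRST(C) = {λ, f, g, h}  (via R R)
FIRST(N) = {λ, f, g, h}  (via C, C g)
FIRST(E) = {f, g, h}  (via N R)
FOLLOW(S) includes $ since S is the start symbol.
FOLLOW(S): S appears on no right-hand side. Thus FOLLOW(S) = {$}.
FOLLOW(N): in S->g N, the suffix after N is empty, so FOLLOW(N) ⊇ FOLLOW(S) = {$}; in R->N f, N is followed by f with FIRST {f}; in E->N R, N is followed by R with FIRST {f, g, h}. Thus FOLLOW(N) = {$, f, g, h}.
FOLLOW(C): in C->h E C, the suffix after C is empty (adds nothing new); in N->C, the suffix after C is empty, so FOLLOW(C) ⊇ FOLLOW(N) = {$, f, g, h}; in N->C g, C is followed by g with FIRST {g}. Thus FOLLOW(C) = {$, f, g, h}.
FOLLOW(E): in C->h E C, E is followed by C with FIRST {λ, f, g, h}; in C->h E C, the suffix after E is nullable, so FOLLOW(E) ⊇ FOLLOW(C) = {$, f, g, h}. Thus FOLLOW(E) = {$, f, g, h}.
FOLLOW(R): in E->N R, the suffix after R is empty, so FOLLOW(R) ⊇ FOLLOW(E) = {$, f, g, h}; in C->R R (occurrence 1), R is followed by R with FIRST {f, g, h}; in C->R R (occurrence 2), the suffix after R is empty, so FOLLOW(R) ⊇ FOLLOW(C) = {$, f, g, h}. Thus FOLLOW(R) = {$, f, g, h}.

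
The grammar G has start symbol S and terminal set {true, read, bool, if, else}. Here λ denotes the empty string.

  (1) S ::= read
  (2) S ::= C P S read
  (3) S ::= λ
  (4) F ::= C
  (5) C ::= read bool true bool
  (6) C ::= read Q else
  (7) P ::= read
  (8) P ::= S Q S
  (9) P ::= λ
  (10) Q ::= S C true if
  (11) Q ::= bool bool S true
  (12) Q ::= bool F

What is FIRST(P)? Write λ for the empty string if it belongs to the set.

{λ, bool, read}

FIRST(C) = {read}
FIRST(S) = {λ, read}  (via C P S read)
FIRST(F) = {read}  (via C)
FIRST(Q) = {bool, read}  (via S C true if)
FIRST(P) = {λ, bool, read}  (via S Q S)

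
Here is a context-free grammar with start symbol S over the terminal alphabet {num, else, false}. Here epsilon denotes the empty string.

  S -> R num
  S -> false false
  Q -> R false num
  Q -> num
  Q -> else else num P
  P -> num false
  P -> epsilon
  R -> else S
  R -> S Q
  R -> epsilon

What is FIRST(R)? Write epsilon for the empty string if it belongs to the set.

FIRST(P) = {epsilon, num}
FIRST(S) = {else, false, num}  (via R num)
FIRST(R) = {epsilon, else, false, num}  (via S Q)
FIRST(Q) = {else, false, num}  (via R false num)

{epsilon, else, false, num}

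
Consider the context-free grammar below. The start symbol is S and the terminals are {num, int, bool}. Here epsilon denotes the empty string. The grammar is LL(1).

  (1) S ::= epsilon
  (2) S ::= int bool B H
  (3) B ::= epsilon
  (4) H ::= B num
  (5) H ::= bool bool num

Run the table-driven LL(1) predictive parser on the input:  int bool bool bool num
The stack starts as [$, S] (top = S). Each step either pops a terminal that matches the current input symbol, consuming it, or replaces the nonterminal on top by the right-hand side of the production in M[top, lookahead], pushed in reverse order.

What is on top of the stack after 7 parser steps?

num

step 1: stack=$ S  input=int bool bool bool num $  — expand S ::= int bool B H
step 2: stack=$ H B bool int  input=int bool bool bool num $  — match int
step 3: stack=$ H B bool  input=bool bool bool num $  — match bool
step 4: stack=$ H B  input=bool bool num $  — expand B ::= epsilon
step 5: stack=$ H  input=bool bool num $  — expand H ::= bool bool num
step 6: stack=$ num bool bool  input=bool bool num $  — match bool
step 7: stack=$ num bool  input=bool num $  — match bool
Stack after step 7: $ num (top = num).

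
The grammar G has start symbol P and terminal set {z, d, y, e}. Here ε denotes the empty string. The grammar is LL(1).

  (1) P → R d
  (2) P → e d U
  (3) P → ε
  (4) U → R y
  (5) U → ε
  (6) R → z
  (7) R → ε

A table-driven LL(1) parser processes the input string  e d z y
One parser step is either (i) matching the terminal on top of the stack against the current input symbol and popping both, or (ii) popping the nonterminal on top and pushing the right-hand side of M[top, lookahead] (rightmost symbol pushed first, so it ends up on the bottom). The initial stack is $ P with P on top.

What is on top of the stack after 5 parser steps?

step 1: stack=$ P  input=e d z y $  — expand P → e d U
step 2: stack=$ U d e  input=e d z y $  — match e
step 3: stack=$ U d  input=d z y $  — match d
step 4: stack=$ U  input=z y $  — expand U → R y
step 5: stack=$ y R  input=z y $  — expand R → z
Stack after step 5: $ y z (top = z).

z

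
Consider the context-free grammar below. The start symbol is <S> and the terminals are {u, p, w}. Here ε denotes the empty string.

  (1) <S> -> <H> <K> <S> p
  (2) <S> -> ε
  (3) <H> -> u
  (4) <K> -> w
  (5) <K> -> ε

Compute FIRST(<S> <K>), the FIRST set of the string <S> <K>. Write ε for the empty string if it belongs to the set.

FIRST(<H>): from <H>->u we get {u}. So FIRST(<H>) = {u}.
FIRST(<K>): from <K>->w we get {w}; from <K>->ε we get {ε}. So FIRST(<K>) = {ε, w}.
FIRST(<S>): from <S>-><H> <K> <S> p we get {u}; from <S>->ε we get {ε}. So FIRST(<S>) = {ε, u}.
FIRST(<S> <K>): take FIRST of each symbol in turn, carrying on past any symbol whose FIRST contains ε; result {ε, u, w}.

{ε, u, w}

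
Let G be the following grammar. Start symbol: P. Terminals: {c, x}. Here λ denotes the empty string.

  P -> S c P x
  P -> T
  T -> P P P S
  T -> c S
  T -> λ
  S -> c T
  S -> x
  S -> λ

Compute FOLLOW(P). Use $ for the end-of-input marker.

FIRST(S) = {λ, c, x}
FIRST(P) = {λ, c, x}  (via S c P x, T)
FIRST(T) = {λ, c, x}  (via P P P S)
FOLLOW(P) includes $ since P is the start symbol.
FOLLOW(P): in P->S c P x, P is followed by x with FIRST {x}; in T->P P P S (occurrence 1), P is followed by P P S with FIRST {λ, c, x}; in T->P P P S (occurrence 1), the suffix after P is nullable, so FOLLOW(P) ⊇ FOLLOW(T) = {$, c, x}; in T->P P P S (occurrence 2), P is followed by P S with FIRST {λ, c, x}; in T->P P P S (occurrence 2), the suffix after P is nullable, so FOLLOW(P) ⊇ FOLLOW(T) = {$, c, x}; in T->P P P S (occurrence 3), P is followed by S with FIRST {λ, c, x}; in T->P P P S (occurrence 3), the suffix after P is nullable, so FOLLOW(P) ⊇ FOLLOW(T) = {$, c, x}. Thus FOLLOW(P) = {$, c, x}.
FOLLOW(T): in P->T, the suffix after T is empty, so FOLLOW(T) ⊇ FOLLOW(P) = {$, c, x}; in S->c T, the suffix after T is empty, so FOLLOW(T) ⊇ FOLLOW(S) = {$, c, x}. Thus FOLLOW(T) = {$, c, x}.
FOLLOW(S): in P->S c P x, S is followed by c P x with FIRST {c}; in T->P P P S, the suffix after S is empty, so FOLLOW(S) ⊇ FOLLOW(T) = {$, c, x}; in T->c S, the suffix after S is empty, so FOLLOW(S) ⊇ FOLLOW(T) = {$, c, x}. Thus FOLLOW(S) = {$, c, x}.

{$, c, x}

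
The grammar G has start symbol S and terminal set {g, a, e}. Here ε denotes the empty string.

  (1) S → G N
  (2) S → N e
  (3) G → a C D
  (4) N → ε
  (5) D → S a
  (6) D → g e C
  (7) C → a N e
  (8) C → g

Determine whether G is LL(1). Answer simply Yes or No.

Yes

FIRST(S) = {a, e}
FIRST(G) = {a}
FIRST(N) = {ε}
FIRST(D) = {a, e, g}
FIRST(C) = {a, g}
FOLLOW(S) = {$, a}
FOLLOW(G) = {$, a}
FOLLOW(N) = {$, a, e}
FOLLOW(D) = {$, a}
FOLLOW(C) = {$, a, e, g}
Each cell of M receives at most one production.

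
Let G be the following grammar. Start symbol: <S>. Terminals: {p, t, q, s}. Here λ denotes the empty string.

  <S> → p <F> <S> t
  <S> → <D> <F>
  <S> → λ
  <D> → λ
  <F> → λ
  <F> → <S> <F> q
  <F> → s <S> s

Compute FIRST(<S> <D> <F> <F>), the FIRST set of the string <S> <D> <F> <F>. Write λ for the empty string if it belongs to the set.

FIRST(<D>): from <D>→λ we get {λ}. So FIRST(<D>) = {λ}.
FIRST(<S>): from <S>→p <F> <S> t we get {p}; from <S>→<D> <F> we get {λ, p, q, s}; from <S>→λ we get {λ}. So FIRST(<S>) = {λ, p, q, s}.
FIRST(<F>): from <F>→λ we get {λ}; from <F>→<S> <F> q we get {p, q, s}; from <F>→s <S> s we get {s}. So FIRST(<F>) = {λ, p, q, s}.
FIRST(<S> <D> <F> <F>): take FIRST of each symbol in turn, carrying on past any symbol whose FIRST contains λ; result {λ, p, q, s}.

{λ, p, q, s}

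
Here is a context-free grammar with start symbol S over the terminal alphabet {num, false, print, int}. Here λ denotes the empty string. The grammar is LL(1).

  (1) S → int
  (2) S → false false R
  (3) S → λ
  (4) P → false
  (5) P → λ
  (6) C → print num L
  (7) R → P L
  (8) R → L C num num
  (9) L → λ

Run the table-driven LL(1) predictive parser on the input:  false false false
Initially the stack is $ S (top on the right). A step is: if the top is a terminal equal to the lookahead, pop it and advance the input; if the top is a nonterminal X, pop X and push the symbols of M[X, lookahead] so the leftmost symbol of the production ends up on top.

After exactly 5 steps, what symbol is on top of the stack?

false

     Stack            Input                Action
  1  $ S              false false false $  expand S → false false R
  2  $ R false false  false false false $  match false
  3  $ R false        false false $        match false
  4  $ R              false $              expand R → P L
  5  $ L P            false $              expand P → false
Stack after step 5: $ L false (top = false).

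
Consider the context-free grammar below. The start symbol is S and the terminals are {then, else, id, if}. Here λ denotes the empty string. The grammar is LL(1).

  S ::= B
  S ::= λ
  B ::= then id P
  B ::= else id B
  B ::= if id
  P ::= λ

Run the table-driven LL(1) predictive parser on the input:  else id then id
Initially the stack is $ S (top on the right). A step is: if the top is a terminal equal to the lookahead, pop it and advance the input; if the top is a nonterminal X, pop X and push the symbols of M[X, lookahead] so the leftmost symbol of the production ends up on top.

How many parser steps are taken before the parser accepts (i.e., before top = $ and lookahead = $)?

step 1: stack=$ S  input=else id then id $  — expand S ::= B
step 2: stack=$ B  input=else id then id $  — expand B ::= else id B
step 3: stack=$ B id else  input=else id then id $  — match else
step 4: stack=$ B id  input=id then id $  — match id
step 5: stack=$ B  input=then id $  — expand B ::= then id P
step 6: stack=$ P id then  input=then id $  — match then
step 7: stack=$ P id  input=id $  — match id
step 8: stack=$ P  input=$  — expand P ::= λ
Accept reached after 8 steps.

8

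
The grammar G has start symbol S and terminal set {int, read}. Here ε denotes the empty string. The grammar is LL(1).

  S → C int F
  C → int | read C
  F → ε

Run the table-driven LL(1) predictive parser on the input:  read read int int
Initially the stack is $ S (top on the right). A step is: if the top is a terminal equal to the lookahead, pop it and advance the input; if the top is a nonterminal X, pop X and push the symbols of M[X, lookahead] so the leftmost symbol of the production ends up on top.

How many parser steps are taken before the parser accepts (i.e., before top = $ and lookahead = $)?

9

     Stack           Input                Action
  1  $ S             read read int int $  expand S → C int F
  2  $ F int C       read read int int $  expand C → read C
  3  $ F int C read  read read int int $  match read
  4  $ F int C       read int int $       expand C → read C
  5  $ F int C read  read int int $       match read
  6  $ F int C       int int $            expand C → int
  7  $ F int int     int int $            match int
  8  $ F int         int $                match int
  9  $ F             $                    expand F → ε
Accept reached after 9 steps.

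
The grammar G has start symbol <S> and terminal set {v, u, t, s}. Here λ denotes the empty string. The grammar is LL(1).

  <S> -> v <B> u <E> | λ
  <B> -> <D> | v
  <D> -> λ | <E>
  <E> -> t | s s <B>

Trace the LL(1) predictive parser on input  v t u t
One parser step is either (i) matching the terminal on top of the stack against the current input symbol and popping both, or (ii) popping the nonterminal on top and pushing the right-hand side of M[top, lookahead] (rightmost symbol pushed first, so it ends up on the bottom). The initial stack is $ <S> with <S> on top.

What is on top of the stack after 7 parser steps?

     Stack          Input      Action
  1  $ <S>          v t u t $  expand <S> -> v <B> u <E>
  2  $ <E> u <B> v  v t u t $  match v
  3  $ <E> u <B>    t u t $    expand <B> -> <D>
  4  $ <E> u <D>    t u t $    expand <D> -> <E>
  5  $ <E> u <E>    t u t $    expand <E> -> t
  6  $ <E> u t      t u t $    match t
  7  $ <E> u        u t $      match u
Stack after step 7: $ <E> (top = <E>).

<E>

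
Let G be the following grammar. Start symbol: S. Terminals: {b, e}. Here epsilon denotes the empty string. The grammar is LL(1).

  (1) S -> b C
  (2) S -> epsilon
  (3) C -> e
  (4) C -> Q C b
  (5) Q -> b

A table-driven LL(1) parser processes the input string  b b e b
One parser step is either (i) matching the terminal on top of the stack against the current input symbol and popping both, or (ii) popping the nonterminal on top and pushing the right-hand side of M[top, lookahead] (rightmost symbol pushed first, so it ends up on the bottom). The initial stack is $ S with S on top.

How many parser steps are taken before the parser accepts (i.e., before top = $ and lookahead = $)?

8

     Stack    Input      Action
  1  $ S      b b e b $  expand S -> b C
  2  $ C b    b b e b $  match b
  3  $ C      b e b $    expand C -> Q C b
  4  $ b C Q  b e b $    expand Q -> b
  5  $ b C b  b e b $    match b
  6  $ b C    e b $      expand C -> e
  7  $ b e    e b $      match e
  8  $ b      b $        match b
Accept reached after 8 steps.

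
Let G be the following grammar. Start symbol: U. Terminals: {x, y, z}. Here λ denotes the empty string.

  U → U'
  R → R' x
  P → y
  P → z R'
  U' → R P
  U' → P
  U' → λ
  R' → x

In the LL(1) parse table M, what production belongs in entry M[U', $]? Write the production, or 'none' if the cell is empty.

FIRST(P) = {y, z}
FIRST(R') = {x}
FIRST(R) = {x}  (via R' x)
FIRST(U') = {λ, x, y, z}  (via R P, P)
FIRST(U) = {λ, x, y, z}  (via U')
FOLLOW(U) includes $ since U is the start symbol.
FOLLOW(U): U appears on no right-hand side. Thus FOLLOW(U) = {$}.
FOLLOW(U'): in U→U', the suffix after U' is empty, so FOLLOW(U') ⊇ FOLLOW(U) = {$}. Thus FOLLOW(U') = {$}.
For U' → R P: FIRST(R P) = {x}, so it goes in M[U', t] for t ∈ {x}.
For U' → P: FIRST(P) = {y, z}, so it goes in M[U', t] for t ∈ {y, z}.
For U' → λ: FIRST(λ) = {λ}, so it goes in M[U', t] for t ∈ {}; since λ ∈ FIRST, also for every t ∈ FOLLOW(U') = {$}.

U' → λ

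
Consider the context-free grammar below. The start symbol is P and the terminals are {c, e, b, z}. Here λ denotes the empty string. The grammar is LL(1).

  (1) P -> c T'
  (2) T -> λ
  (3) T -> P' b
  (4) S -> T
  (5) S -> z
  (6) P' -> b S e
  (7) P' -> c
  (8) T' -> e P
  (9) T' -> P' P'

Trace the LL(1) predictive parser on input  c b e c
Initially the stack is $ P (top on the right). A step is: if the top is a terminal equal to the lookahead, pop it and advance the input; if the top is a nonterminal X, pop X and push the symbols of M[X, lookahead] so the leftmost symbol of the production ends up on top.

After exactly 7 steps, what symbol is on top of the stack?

step 1: stack=$ P  input=c b e c $  — expand P -> c T'
step 2: stack=$ T' c  input=c b e c $  — match c
step 3: stack=$ T'  input=b e c $  — expand T' -> P' P'
step 4: stack=$ P' P'  input=b e c $  — expand P' -> b S e
step 5: stack=$ P' e S b  input=b e c $  — match b
step 6: stack=$ P' e S  input=e c $  — expand S -> T
step 7: stack=$ P' e T  input=e c $  — expand T -> λ
Stack after step 7: $ P' e (top = e).

e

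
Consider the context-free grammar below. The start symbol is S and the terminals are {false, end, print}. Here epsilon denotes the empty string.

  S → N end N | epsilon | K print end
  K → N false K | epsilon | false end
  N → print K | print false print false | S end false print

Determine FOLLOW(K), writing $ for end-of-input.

FIRST(S): from S→N end N we get {end, false, print}; from S→epsilon we get {epsilon}; from S→K print end we get {end, false, print}. So FIRST(S) = {epsilon, end, false, print}.
FIRST(N): from N→print K we get {print}; from N→print false print false we get {print}; from N→S end false print we get {end, false, print}. So FIRST(N) = {end, false, print}.
FIRST(K): from K→N false K we get {end, false, print}; from K→epsilon we get {epsilon}; from K→false end we get {false}. So FIRST(K) = {epsilon, end, false, print}.
FOLLOW(S) includes $ since S is the start symbol.
FOLLOW(S): in N→S end false print, S is followed by end false print with FIRST {end}. Thus FOLLOW(S) = {$, end}.
FOLLOW(N): in S→N end N (occurrence 1), N is followed by end N with FIRST {end}; in S→N end N (occurrence 2), the suffix after N is empty, so FOLLOW(N) ⊇ FOLLOW(S) = {$, end}; in K→N false K, N is followed by false K with FIRST {false}. Thus FOLLOW(N) = {$, end, false}.
FOLLOW(K): in S→K print end, K is followed by print end with FIRST {print}; in K→N false K, the suffix after K is empty (adds nothing new); in N→print K, the suffix after K is empty, so FOLLOW(K) ⊇ FOLLOW(N) = {$, end, false}. Thus FOLLOW(K) = {$, end, false, print}.

{$, end, false, print}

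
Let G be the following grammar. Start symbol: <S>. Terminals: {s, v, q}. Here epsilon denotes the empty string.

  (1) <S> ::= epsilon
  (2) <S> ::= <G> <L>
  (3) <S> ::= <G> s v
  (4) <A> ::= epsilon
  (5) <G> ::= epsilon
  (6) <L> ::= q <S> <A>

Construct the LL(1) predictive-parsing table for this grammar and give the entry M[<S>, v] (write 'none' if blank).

none

FIRST(<A>) = {epsilon}
FIRST(<G>) = {epsilon}
FIRST(<L>) = {q}
FIRST(<S>) = {epsilon, q, s}  (via <G> <L>, <G> s v)
FOLLOW(<S>) includes $ since <S> is the start symbol.
FOLLOW(<S>): in <L>::=q <S> <A>, <S> is followed by <A> with FIRST {epsilon}; in <L>::=q <S> <A>, the suffix after <S> is nullable, so FOLLOW(<S>) ⊇ FOLLOW(<L>) = {$}. Thus FOLLOW(<S>) = {$}.
FOLLOW(<L>): in <S>::=<G> <L>, the suffix after <L> is empty, so FOLLOW(<L>) ⊇ FOLLOW(<S>) = {$}. Thus FOLLOW(<L>) = {$}.
For <S> ::= epsilon: FIRST(epsilon) = {epsilon}, so it goes in M[<S>, t] for t ∈ {}; since epsilon ∈ FIRST, also for every t ∈ FOLLOW(<S>) = {$}.
For <S> ::= <G> <L>: FIRST(<G> <L>) = {q}, so it goes in M[<S>, t] for t ∈ {q}.
For <S> ::= <G> s v: FIRST(<G> s v) = {s}, so it goes in M[<S>, t] for t ∈ {s}.
None of these place a production in M[<S>, v].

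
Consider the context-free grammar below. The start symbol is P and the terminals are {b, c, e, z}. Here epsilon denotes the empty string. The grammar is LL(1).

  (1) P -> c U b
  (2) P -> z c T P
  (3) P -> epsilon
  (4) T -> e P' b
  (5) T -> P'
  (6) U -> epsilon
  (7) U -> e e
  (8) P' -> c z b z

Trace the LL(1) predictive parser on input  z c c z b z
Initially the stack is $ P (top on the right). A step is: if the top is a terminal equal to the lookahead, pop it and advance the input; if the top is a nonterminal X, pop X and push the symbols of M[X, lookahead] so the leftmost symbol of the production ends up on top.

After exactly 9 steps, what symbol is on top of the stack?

     Stack        Input          Action
  1  $ P          z c c z b z $  expand P -> z c T P
  2  $ P T c z    z c c z b z $  match z
  3  $ P T c      c c z b z $    match c
  4  $ P T        c z b z $      expand T -> P'
  5  $ P P'       c z b z $      expand P' -> c z b z
  6  $ P z b z c  c z b z $      match c
  7  $ P z b z    z b z $        match z
  8  $ P z b      b z $          match b
  9  $ P z        z $            match z
Stack after step 9: $ P (top = P).

P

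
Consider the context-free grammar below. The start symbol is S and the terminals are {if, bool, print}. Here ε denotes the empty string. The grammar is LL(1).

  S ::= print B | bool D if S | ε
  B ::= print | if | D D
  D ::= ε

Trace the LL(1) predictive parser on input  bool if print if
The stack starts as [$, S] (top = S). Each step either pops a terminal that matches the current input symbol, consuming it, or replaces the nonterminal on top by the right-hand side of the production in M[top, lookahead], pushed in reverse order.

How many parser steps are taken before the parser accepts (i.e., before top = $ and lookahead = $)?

8

step 1: stack=$ S  input=bool if print if $  — expand S ::= bool D if S
step 2: stack=$ S if D bool  input=bool if print if $  — match bool
step 3: stack=$ S if D  input=if print if $  — expand D ::= ε
step 4: stack=$ S if  input=if print if $  — match if
step 5: stack=$ S  input=print if $  — expand S ::= print B
step 6: stack=$ B print  input=print if $  — match print
step 7: stack=$ B  input=if $  — expand B ::= if
step 8: stack=$ if  input=if $  — match if
Accept reached after 8 steps.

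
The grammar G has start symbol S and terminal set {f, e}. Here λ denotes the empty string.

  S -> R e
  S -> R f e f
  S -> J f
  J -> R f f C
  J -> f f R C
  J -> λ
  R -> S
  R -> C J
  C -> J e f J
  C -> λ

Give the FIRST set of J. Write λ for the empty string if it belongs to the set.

FIRST(S) = {e, f}  (via R e, R f e f, J f)
FIRST(J) = {λ, e, f}  (via R f f C)
FIRST(C) = {λ, e, f}  (via J e f J)
FIRST(R) = {λ, e, f}  (via S, C J)

{λ, e, f}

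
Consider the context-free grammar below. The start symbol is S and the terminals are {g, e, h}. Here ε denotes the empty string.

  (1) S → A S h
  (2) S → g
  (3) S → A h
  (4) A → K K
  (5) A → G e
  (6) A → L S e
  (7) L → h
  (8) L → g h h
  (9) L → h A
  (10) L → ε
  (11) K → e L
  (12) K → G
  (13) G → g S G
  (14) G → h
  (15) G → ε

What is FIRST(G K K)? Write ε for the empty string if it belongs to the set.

FIRST(L) = {ε, g, h}
FIRST(G) = {ε, g, h}
FIRST(K) = {ε, e, g, h}  (via G)
FIRST(S) = {e, g, h}  (via A S h, A h)
FIRST(A) = {ε, e, g, h}  (via K K, G e, L S e)
FIRST(G K K): take FIRST of each symbol in turn, carrying on past any symbol whose FIRST contains ε; result {ε, e, g, h}.

{ε, e, g, h}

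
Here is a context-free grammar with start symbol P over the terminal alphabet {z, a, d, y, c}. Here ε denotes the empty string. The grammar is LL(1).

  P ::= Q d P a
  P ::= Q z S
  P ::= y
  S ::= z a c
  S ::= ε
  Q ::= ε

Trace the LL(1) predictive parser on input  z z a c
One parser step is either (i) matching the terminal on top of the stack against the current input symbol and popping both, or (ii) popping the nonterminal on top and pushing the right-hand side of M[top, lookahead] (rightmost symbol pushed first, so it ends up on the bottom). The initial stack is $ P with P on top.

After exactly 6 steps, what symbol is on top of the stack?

c

step 1: stack=$ P  input=z z a c $  — expand P ::= Q z S
step 2: stack=$ S z Q  input=z z a c $  — expand Q ::= ε
step 3: stack=$ S z  input=z z a c $  — match z
step 4: stack=$ S  input=z a c $  — expand S ::= z a c
step 5: stack=$ c a z  input=z a c $  — match z
step 6: stack=$ c a  input=a c $  — match a
Stack after step 6: $ c (top = c).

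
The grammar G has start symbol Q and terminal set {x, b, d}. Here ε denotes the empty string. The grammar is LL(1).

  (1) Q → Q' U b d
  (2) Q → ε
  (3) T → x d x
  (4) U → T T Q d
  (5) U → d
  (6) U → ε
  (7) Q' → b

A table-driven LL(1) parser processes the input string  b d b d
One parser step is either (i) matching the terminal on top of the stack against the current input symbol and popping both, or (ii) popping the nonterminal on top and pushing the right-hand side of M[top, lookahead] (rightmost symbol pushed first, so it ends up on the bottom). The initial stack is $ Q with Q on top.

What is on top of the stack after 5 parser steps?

b

     Stack       Input      Action
  1  $ Q         b d b d $  expand Q → Q' U b d
  2  $ d b U Q'  b d b d $  expand Q' → b
  3  $ d b U b   b d b d $  match b
  4  $ d b U     d b d $    expand U → d
  5  $ d b d     d b d $    match d
Stack after step 5: $ d b (top = b).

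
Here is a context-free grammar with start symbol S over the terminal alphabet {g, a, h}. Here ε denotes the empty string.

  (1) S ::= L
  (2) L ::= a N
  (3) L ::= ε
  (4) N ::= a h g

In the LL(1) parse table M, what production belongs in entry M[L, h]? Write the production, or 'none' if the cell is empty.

none

FIRST(L): from L::=a N we get {a}; from L::=ε we get {ε}. So FIRST(L) = {ε, a}.
FIRST(N): from N::=a h g we get {a}. So FIRST(N) = {a}.
FIRST(S): from S::=L we get {ε, a}. So FIRST(S) = {ε, a}.
FOLLOW(S) includes $ since S is the start symbol.
FOLLOW(S): S appears on no right-hand side. Thus FOLLOW(S) = {$}.
FOLLOW(L): in S::=L, the suffix after L is empty, so FOLLOW(L) ⊇ FOLLOW(S) = {$}. Thus FOLLOW(L) = {$}.
For L ::= a N: FIRST(a N) = {a}, so it goes in M[L, t] for t ∈ {a}.
For L ::= ε: FIRST(ε) = {ε}, so it goes in M[L, t] for t ∈ {}; since ε ∈ FIRST, also for every t ∈ FOLLOW(L) = {$}.
None of these place a production in M[L, h].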